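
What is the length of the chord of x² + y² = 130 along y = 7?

18

Express y = 7 and substitute into the circle:
x² − 81 = 0
x = 9 or x = −9, giving (9, 7) and (−9, 7).
Chord length = distance between (9, 7) and (−9, 7) = √324 = 18.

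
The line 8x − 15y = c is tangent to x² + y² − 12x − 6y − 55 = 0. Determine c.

Tangency holds when the distance from the centre (6, 3) to the line equals the radius 10:
|8·6 − 15·3 − c| / √289 = 10
|c − (3)| = 10·17, so c = 173 or c = −167.

c = −167 or c = 173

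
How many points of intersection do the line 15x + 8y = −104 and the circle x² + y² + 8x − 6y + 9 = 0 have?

1

d² = (15·(−4) + 8·3 − (−104))²/289 = 16; r² = 16.
Since d² = r², the line is tangent.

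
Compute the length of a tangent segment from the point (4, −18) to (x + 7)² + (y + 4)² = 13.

The centre is (−7, −4) and r = √13. The square of the distance from P to the centre is 121 + 196 = 317.
The tangent meets the radius at right angles, so tangent² = |PO|² − r² = 317 − 13 = 304.

4√19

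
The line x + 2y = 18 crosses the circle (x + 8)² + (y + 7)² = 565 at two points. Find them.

(−14, 16) and (14, 2)

Substitute y = (18 − x)/2:
5x² − 980 = 0  ⟹  x² − 196 = 0
x = 14 or x = −14, giving (14, 2) and (−14, 16).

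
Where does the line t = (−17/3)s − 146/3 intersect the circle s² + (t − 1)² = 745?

Substitute t = (−146 − 17s)/3:
298s² + 5066s + 15496 = 0  ⟹  s² + 17s + 52 = 0
s = −4 or s = −13, giving (−4, −26) and (−13, 25).

(−13, 25) and (−4, −26)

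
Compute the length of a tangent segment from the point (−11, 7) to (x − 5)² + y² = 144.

√161

Centre (5, 0), r² = 144. |PO|² = (−16)² + (7)² = 305.
The tangent meets the radius at right angles, so tangent² = |PO|² − r² = 305 − 144 = 161.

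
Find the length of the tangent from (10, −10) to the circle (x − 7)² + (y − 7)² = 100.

Centre (7, 7), r² = 100. |PO|² = (3)² + (−17)² = 298.
Power of the point: PT² = |PO|² − r² = 198, so PT = 3√22.

3√22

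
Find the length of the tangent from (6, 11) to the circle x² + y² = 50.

√107

Centre (0, 0), r² = 50. |PO|² = (6)² + (11)² = 157.
The tangent meets the radius at right angles, so tangent² = |PO|² − r² = 157 − 50 = 107.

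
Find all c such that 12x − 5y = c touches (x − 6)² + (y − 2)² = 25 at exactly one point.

c = −3 or c = 127

Tangency holds when the distance from the centre (6, 2) to the line equals the radius 5:
|12·6 − 5·2 − c| / √169 = 5
|c − (62)| = 5·13, so c = 127 or c = −3.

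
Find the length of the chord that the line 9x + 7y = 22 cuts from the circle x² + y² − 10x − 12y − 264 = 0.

3√130

Centre (5, 6), r² = 325. Perpendicular distance d from centre to line = |65| / √130 = 65/√130.
Half the chord is √(r² − d²) = √(585/2), so the full chord is 3√130.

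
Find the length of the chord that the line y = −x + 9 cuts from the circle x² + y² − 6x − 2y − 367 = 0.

27√2

Substitute y = −x + 9:
2x² − 22x − 304 = 0  ⟹  x² − 11x − 152 = 0
x = 19 or x = −8, giving (19, −10) and (−8, 17).
Chord length = distance between (19, −10) and (−8, 17) = √1458 = 27√2.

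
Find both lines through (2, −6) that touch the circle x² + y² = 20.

x + 2y = −10 and 2x − y = 10

A line y − (−6) = m(x − (2)) is tangent when its distance from (0, 0) is 2√5:
[m·(−2) − (6)]² = 20(m² + 1)
2m² − 3m − 2 = 0, so m = −1/2 or m = 2.
Through (2, −6) these give x + 2y = −10 and 2x − y = 10.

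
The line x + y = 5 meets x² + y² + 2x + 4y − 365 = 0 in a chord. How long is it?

Centre (−1, −2), r² = 370. Perpendicular distance d from centre to line = |−8| / √2 = 8/√2.
Chord = 2√(r² − d²) = 2·√(338) = 26√2.

26√2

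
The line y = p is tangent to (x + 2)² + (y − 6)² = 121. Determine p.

p = −5 or p = 17

For a tangent, require d(centre, line) = r = 11.
|0·(−2) + 1·6 − p| / √1 = 11
|p − (6)| = 11, so p = 17 or p = −5.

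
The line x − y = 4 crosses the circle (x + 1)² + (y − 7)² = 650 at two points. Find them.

(−12, −16) and (22, 18)

From the line, y = x − 4. Substituting:
2x² − 20x − 528 = 0  ⟹  x² − 10x − 264 = 0
x = 22 or x = −12, giving (22, 18) and (−12, −16).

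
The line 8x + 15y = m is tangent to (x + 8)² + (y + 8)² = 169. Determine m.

m = −405 or m = 37

For a tangent, require d(centre, line) = r = 13.
|8·(−8) + 15·(−8) − m| / √289 = 13
|m − (−184)| = 13·17, so m = 37 or m = −405.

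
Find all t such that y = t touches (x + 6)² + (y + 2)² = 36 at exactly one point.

Tangency holds when the distance from the centre (−6, −2) to the line equals the radius 6:
|0·(−6) + 1·(−2) − t| / √1 = 6
|t − (−2)| = 6, so t = 4 or t = −8.

t = −8 or t = 4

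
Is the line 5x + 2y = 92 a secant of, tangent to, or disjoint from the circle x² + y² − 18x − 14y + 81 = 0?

Centre (9, 7), r² = 49. Distance² from centre to line = (−33)²/29 = 1089/29.
Since d² < r², the line cuts the circle twice.

secant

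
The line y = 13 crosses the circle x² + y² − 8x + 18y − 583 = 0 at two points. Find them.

(−10, 13) and (18, 13)

Substitute y = 13:
x² − 8x − 180 = 0
x = 18 or x = −10, giving (18, 13) and (−10, 13).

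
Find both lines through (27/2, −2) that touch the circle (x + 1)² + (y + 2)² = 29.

2x − 5y = 37 and 2x + 5y = 17

Let a tangent through (27/2, −2) have slope m. Its distance from (−1, −2) must equal √29:
[m·(−29/2) − (0)]² = 29(m² + 1)
25m² − 4 = 0, so m = 2/5 or m = −2/5.
Through (27/2, −2) these give 2x − 5y = 37 and 2x + 5y = 17.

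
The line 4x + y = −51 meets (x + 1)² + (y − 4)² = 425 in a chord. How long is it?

8√17

Substitute y = −4x − 51:
17x² + 442x + 2601 = 0  ⟹  x² + 26x + 153 = 0
x = −9 or x = −17, giving (−9, −15) and (−17, 17).
Chord length = distance between (−9, −15) and (−17, 17) = √1088 = 8√17.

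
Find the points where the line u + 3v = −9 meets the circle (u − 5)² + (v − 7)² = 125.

Express v = (−9 − u)/3 and substitute into the circle:
10u² − 30u = 0  ⟹  u² − 3u = 0
u = 3 or u = 0, giving (3, −4) and (0, −3).

(0, −3) and (3, −4)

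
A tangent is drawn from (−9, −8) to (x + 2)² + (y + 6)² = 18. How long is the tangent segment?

Centre (−2, −6), r² = 18. |PO|² = (−7)² + (−2)² = 53.
Power of the point: PT² = |PO|² − r² = 35, so PT = √35.

√35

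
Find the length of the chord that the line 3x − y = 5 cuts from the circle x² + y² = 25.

Substitute y = 3x − 5:
10x² − 30x = 0  ⟹  x² − 3x = 0
x = 3 or x = 0, giving (3, 4) and (0, −5).
Chord length = distance between (3, 4) and (0, −5) = √90 = 3√10.

3√10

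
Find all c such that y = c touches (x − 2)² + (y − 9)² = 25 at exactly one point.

For a tangent, require d(centre, line) = r = 5.
|0·2 + 1·9 − c| / √1 = 5
|c − (9)| = 5, so c = 14 or c = 4.

c = 4 or c = 14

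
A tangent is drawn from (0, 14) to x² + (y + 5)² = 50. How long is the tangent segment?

√311

Centre (0, −5), r² = 50. |PO|² = (0)² + (19)² = 361.
By the tangent–radius right angle, tangent length = √(|PO|² − r²) = √311.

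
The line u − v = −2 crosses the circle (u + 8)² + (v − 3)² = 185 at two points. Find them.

Substitute v = u + 2:
2u² + 14u − 120 = 0  ⟹  u² + 7u − 60 = 0
u = 5 or u = −12, giving (5, 7) and (−12, −10).

(−12, −10) and (5, 7)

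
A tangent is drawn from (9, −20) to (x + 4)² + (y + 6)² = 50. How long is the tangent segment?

Centre (−4, −6), r² = 50. |PO|² = (13)² + (−14)² = 365.
By the tangent–radius right angle, tangent length = √(|PO|² − r²) = √315 = 3√35.

3√35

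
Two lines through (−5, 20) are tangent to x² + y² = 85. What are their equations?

A line y − (20) = m(x − (−5)) is tangent when its distance from (0, 0) is √85:
(5m − (−20))² = 85(m² + 1)
12m² − 40m − 63 = 0, so m = −7/6 or m = 9/2.
Through (−5, 20) these give 7x + 6y = 85 and 9x − 2y = −85.

7x + 6y = 85 and 9x − 2y = −85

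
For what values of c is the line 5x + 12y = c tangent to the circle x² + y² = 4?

c = −26 or c = 26

For a tangent, require d(centre, line) = r = 2.
|5·0 + 12·0 − c| / √169 = 2
|c| = 2·13, so c = 26 or c = −26.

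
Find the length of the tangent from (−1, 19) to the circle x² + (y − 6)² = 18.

2√38

Centre (0, 6), r² = 18. |PO|² = (−1)² + (13)² = 170.
Power of the point: PT² = |PO|² − r² = 152, so PT = 2√38.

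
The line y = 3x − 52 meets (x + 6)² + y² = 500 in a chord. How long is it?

2√10

Substitute y = 3x − 52:
10x² − 300x + 2240 = 0  ⟹  x² − 30x + 224 = 0
x = 16 or x = 14, giving (16, −4) and (14, −10).
|(16, −4) − (14, −10)| = √((2)² + (6)²) = 2√10.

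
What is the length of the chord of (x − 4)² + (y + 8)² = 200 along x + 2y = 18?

4√5

Substitute y = (18 − x)/2:
5x² − 100x + 420 = 0  ⟹  x² − 20x + 84 = 0
x = 14 or x = 6, giving (14, 2) and (6, 6).
Chord length = distance between (14, 2) and (6, 6) = √80 = 4√5.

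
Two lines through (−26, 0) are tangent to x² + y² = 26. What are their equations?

x + 5y = −26 and x − 5y = −26

Write the tangent as mx − y + (0 − m·(−26)) = 0 and set its distance from the centre to √26:
(26m − (0))² = 26(m² + 1)
25m² − 1 = 0, so m = −1/5 or m = 1/5.
With m = −1/5: x + 5y = −26. With m = 1/5: x − 5y = −26.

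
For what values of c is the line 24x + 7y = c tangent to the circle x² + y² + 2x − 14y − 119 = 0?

For a tangent, require d(centre, line) = r = 13.
|24·(−1) + 7·7 − c| / √625 = 13
|c − (25)| = 13·25, so c = 350 or c = −300.

c = −300 or c = 350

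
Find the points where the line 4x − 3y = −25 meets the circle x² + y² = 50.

(−7, −1) and (−1, 7)

Express y = (25 + 4x)/3 and substitute into the circle:
25x² + 200x + 175 = 0  ⟹  x² + 8x + 7 = 0
x = −1 or x = −7, giving (−1, 7) and (−7, −1).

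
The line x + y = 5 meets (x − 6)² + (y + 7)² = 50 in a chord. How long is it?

8√2

Centre (6, −7), r² = 50. Perpendicular distance d from centre to line = |−6| / √2 = 6/√2.
Half the chord is √(r² − d²) = √(32), so the full chord is 8√2.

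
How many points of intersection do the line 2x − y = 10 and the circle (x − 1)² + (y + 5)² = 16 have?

2

Centre (1, −5), r² = 16. Distance² from centre to line = (−3)²/5 = 9/5.
Since d² < r², the line cuts the circle twice.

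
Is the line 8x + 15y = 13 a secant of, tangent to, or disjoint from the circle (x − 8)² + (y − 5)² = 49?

Substituting the line into the circle gives 289x² − 2608x + 7219 = 0.
Discriminant = (−2608)² − 4·289·(7219) = −1543500 < 0.
No real roots: the line does not meet the circle.

disjoint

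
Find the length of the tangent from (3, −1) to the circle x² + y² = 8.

√2

Centre (0, 0), r² = 8. |PO|² = (3)² + (−1)² = 10.
Power of the point: PT² = |PO|² − r² = 2, so PT = √2.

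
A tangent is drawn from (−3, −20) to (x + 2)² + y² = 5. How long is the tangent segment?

6√11

With centre O = (−2, 0), |OP|² = 401 and r² = 5.
The tangent meets the radius at right angles, so tangent² = |PO|² − r² = 401 − 5 = 396.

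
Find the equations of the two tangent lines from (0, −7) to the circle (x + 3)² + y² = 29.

5x − 2y = 14 and 2x + 5y = −35

A line y − (−7) = m(x − (0)) is tangent when its distance from (−3, 0) is √29:
[m·(−3) − (7)]² = 29(m² + 1)
10m² − 21m − 10 = 0, so m = 5/2 or m = −2/5.
Through (0, −7) these give 5x − 2y = 14 and 2x + 5y = −35.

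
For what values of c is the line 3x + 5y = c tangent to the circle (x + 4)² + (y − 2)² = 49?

c = −2 ± 7√34

The line touches the circle iff its distance from (−4, 2) is 7:
|3·(−4) + 5·2 − c| / √34 = 7
|c − (−2)| = 7√34.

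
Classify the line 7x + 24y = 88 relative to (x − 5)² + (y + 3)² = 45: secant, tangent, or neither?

secant

Substituting the line into the circle gives 625x² − 8000x + 14080 = 0.
Discriminant = (−8000)² − 4·625·(14080) = 28800000 > 0.
Two real roots: the line is a secant.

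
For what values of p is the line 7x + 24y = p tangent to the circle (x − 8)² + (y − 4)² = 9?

Tangency holds when the distance from the centre (8, 4) to the line equals the radius 3:
|7·8 + 24·4 − p| / √625 = 3
|p − (152)| = 3·25, so p = 227 or p = 77.

p = 77 or p = 227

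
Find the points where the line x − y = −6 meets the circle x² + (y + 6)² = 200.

(−14, −8) and (2, 8)

Express y = x + 6 and substitute into the circle:
2x² + 24x − 56 = 0  ⟹  x² + 12x − 28 = 0
x = 2 or x = −14, giving (2, 8) and (−14, −8).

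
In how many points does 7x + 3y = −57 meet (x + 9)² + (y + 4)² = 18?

Centre (−9, −4), r² = 18. Distance² from centre to line = (−18)²/58 = 162/29.
Since d² < r², the line cuts the circle twice.

2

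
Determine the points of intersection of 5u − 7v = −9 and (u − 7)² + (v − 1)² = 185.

Substitute v = (9 + 5u)/7:
74u² − 666u − 6660 = 0  ⟹  u² − 9u − 90 = 0
u = 15 or u = −6, giving (15, 12) and (−6, −3).

(−6, −3) and (15, 12)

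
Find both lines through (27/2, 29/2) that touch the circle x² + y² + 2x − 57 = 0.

Write the tangent as mx − y + (29/2 − m·(27/2)) = 0 and set its distance from the centre to √58:
[m·(−29/2) − (−29/2)]² = 58(m² + 1)
21m² − 58m + 21 = 0, so m = 3/7 or m = 7/3.
Through (27/2, 29/2) these give 3x − 7y = −61 and 7x − 3y = 51.

3x − 7y = −61 and 7x − 3y = 51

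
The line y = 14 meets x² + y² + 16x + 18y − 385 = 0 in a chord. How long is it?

2

From the line, y = 14. Substituting:
x² + 16x + 63 = 0
x = −7 or x = −9, giving (−7, 14) and (−9, 14).
|(−7, 14) − (−9, 14)| = √((2)² + (0)²) = 2.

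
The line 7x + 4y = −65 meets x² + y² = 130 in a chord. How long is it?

Centre (0, 0), r² = 130. Perpendicular distance d from centre to line = |65| / √65 = 65/√65.
Half the chord is √(r² − d²) = √(65), so the full chord is 2√65.

2√65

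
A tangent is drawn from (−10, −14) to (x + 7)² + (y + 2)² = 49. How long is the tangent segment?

With centre O = (−7, −2), |OP|² = 153 and r² = 49.
Power of the point: PT² = |PO|² − r² = 104, so PT = 2√26.

2√26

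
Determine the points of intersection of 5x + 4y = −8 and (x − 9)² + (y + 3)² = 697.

From the line, y = (−8 − 5x)/4. Substituting:
41x² − 328x − 9840 = 0  ⟹  x² − 8x − 240 = 0
x = 20 or x = −12, giving (20, −27) and (−12, 13).

(−12, 13) and (20, −27)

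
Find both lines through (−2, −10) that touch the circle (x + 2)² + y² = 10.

3x + y = −16 and 3x − y = 4

A line y − (−10) = m(x − (−2)) is tangent when its distance from (−2, 0) is √10:
[m·(0) − (10)]² = 10(m² + 1)
m² − 9 = 0, so m = −3 or m = 3.
With m = −3: 3x + y = −16. With m = 3: 3x − y = 4.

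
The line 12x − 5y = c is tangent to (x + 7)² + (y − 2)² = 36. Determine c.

c = −172 or c = −16

For a tangent, require d(centre, line) = r = 6.
|12·(−7) − 5·2 − c| / √169 = 6
|c − (−94)| = 6·13, so c = −16 or c = −172.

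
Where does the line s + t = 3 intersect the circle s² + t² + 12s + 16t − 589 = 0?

Substitute t = −s + 3:
2s² − 10s − 532 = 0  ⟹  s² − 5s − 266 = 0
s = 19 or s = −14, giving (19, −16) and (−14, 17).

(−14, 17) and (19, −16)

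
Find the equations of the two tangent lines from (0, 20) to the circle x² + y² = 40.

3x − y = −20 and 3x + y = 20

Let a tangent through (0, 20) have slope m. Its distance from (0, 0) must equal 2√10:
[m·(0) − (−20)]² = 40(m² + 1)
m² − 9 = 0, so m = 3 or m = −3.
With m = 3: 3x − y = −20. With m = −3: 3x + y = 20.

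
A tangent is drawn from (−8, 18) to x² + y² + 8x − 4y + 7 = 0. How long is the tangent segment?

The centre is (−4, 2) and r = √13. The square of the distance from P to the centre is 16 + 256 = 272.
By the tangent–radius right angle, tangent length = √(|PO|² − r²) = √259.

√259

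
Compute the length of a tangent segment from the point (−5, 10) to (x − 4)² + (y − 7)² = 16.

Centre (4, 7), r² = 16. |PO|² = (−9)² + (3)² = 90.
Power of the point: PT² = |PO|² − r² = 74, so PT = √74.

√74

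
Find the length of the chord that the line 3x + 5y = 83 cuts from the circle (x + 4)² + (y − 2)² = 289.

Substitute y = (83 − 3x)/5:
34x² − 238x − 1496 = 0  ⟹  x² − 7x − 44 = 0
x = 11 or x = −4, giving (11, 10) and (−4, 19).
Chord length = distance between (11, 10) and (−4, 19) = √306 = 3√34.

3√34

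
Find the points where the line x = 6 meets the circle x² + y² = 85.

The line gives x = 6. Substituting into the circle:
y² − 49 = 0
y = 7 or y = −7, giving (6, 7) and (6, −7).

(6, −7) and (6, 7)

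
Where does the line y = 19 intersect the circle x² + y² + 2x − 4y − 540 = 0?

Substitute y = 19:
x² + 2x − 255 = 0
x = 15 or x = −17, giving (15, 19) and (−17, 19).

(−17, 19) and (15, 19)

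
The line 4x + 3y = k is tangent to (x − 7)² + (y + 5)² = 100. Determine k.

Tangency holds when the distance from the centre (7, −5) to the line equals the radius 10:
|4·7 + 3·(−5) − k| / √25 = 10
|k − (13)| = 10·5, so k = 63 or k = −37.

k = −37 or k = 63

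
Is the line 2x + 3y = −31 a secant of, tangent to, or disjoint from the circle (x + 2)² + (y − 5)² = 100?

disjoint

d² = (2·(−2) + 3·5 − (−31))²/13 = 1764/13; r² = 100.
Since d² > r², the line lies outside the circle.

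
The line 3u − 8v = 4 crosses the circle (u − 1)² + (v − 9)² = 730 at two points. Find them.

Express v = (−4 + 3u)/8 and substitute into the circle:
73u² − 584u − 40880 = 0  ⟹  u² − 8u − 560 = 0
u = 28 or u = −20, giving (28, 10) and (−20, −8).

(−20, −8) and (28, 10)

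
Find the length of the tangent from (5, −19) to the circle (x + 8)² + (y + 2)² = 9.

√449

With centre O = (−8, −2), |OP|² = 458 and r² = 9.
The tangent meets the radius at right angles, so tangent² = |PO|² − r² = 458 − 9 = 449.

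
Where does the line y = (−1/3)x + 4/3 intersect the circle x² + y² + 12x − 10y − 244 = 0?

(−23, 9) and (10, −2)

Substitute y = (4 − x)/3:
10x² + 130x − 2300 = 0  ⟹  x² + 13x − 230 = 0
x = 10 or x = −23, giving (10, −2) and (−23, 9).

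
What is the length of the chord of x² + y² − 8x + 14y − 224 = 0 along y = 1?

30

Centre (4, −7), r² = 289. Perpendicular distance d from centre to line = |−8| / √1 = 8.
Chord = 2√(r² − d²) = 2·√(225) = 30.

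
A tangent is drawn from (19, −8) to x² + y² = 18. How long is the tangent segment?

The centre is (0, 0) and r = 3√2. The square of the distance from P to the centre is 361 + 64 = 425.
Power of the point: PT² = |PO|² − r² = 407, so PT = √407.

√407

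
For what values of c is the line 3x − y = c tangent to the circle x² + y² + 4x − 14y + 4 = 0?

The line touches the circle iff its distance from (−2, 7) is 7:
|3·(−2) − 1·7 − c| / √10 = 7
|c − (−13)| = 7√10.

c = −13 ± 7√10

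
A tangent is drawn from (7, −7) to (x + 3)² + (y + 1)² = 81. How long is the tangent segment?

With centre O = (−3, −1), |OP|² = 136 and r² = 81.
Power of the point: PT² = |PO|² − r² = 55, so PT = √55.

√55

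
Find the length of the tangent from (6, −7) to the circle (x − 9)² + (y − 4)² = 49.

With centre O = (9, 4), |OP|² = 130 and r² = 49.
By the tangent–radius right angle, tangent length = √(|PO|² − r²) = √81 = 9.

9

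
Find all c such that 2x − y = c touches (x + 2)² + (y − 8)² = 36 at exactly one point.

For a tangent, require d(centre, line) = r = 6.
|2·(−2) − 1·8 − c| / √5 = 6
|c − (−12)| = 6√5.

c = −12 ± 6√5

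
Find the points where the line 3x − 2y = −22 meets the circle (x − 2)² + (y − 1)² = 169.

Express y = (22 + 3x)/2 and substitute into the circle:
13x² + 104x − 260 = 0  ⟹  x² + 8x − 20 = 0
x = 2 or x = −10, giving (2, 14) and (−10, −4).

(−10, −4) and (2, 14)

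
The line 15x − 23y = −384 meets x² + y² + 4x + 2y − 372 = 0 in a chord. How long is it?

Centre (−2, −1), r² = 377. Perpendicular distance d from centre to line = |377| / √754 = 377/√754.
Chord = 2√(r² − d²) = 2·√(377/2) = √754.

√754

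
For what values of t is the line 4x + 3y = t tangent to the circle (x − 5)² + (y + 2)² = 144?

Tangency holds when the distance from the centre (5, −2) to the line equals the radius 12:
|4·5 + 3·(−2) − t| / √25 = 12
|t − (14)| = 12·5, so t = 74 or t = −46.

t = −46 or t = 74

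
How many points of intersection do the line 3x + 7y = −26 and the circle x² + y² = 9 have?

0

Substituting the line into the circle gives 58x² + 156x + 235 = 0.
Δ = 24336 − 54520 = −30184.
No real roots: the line does not meet the circle.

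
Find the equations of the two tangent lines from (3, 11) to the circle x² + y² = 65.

4x − 7y = −65 and 7x + 4y = 65

A line y − (11) = m(x − (3)) is tangent when its distance from (0, 0) is √65:
(−3m − (−11))² = 65(m² + 1)
28m² + 33m − 28 = 0, so m = 4/7 or m = −7/4.
With m = 4/7: 4x − 7y = −65. With m = −7/4: 7x + 4y = 65.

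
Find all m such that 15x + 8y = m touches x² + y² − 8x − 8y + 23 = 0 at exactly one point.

m = 41 or m = 143

Tangency holds when the distance from the centre (4, 4) to the line equals the radius 3:
|15·4 + 8·4 − m| / √289 = 3
|m − (92)| = 3·17, so m = 143 or m = 41.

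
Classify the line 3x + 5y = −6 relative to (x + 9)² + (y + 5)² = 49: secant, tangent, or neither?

neither

Centre (−9, −5), r² = 49. Distance² from centre to line = (−46)²/34 = 1058/17.
Since d² > r², the line lies outside the circle.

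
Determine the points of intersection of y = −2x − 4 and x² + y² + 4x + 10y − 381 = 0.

(−9, 14) and (9, −22)

From the line, y = −2x − 4. Substituting:
5x² − 405 = 0  ⟹  x² − 81 = 0
x = 9 or x = −9, giving (9, −22) and (−9, 14).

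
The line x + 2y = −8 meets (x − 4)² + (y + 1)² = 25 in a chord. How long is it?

Substitute y = (−8 − x)/2:
5x² − 20x = 0  ⟹  x² − 4x = 0
x = 4 or x = 0, giving (4, −6) and (0, −4).
|(4, −6) − (0, −4)| = √((4)² + (−2)²) = 2√5.

2√5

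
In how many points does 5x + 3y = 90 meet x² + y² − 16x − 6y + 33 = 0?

0

Centre (8, 3), r² = 40. Distance² from centre to line = (−41)²/34 = 1681/34.
Since d² > r², the line lies outside the circle.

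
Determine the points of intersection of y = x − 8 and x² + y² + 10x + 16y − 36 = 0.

(−10, −18) and (5, −3)

Express y = x − 8 and substitute into the circle:
2x² + 10x − 100 = 0  ⟹  x² + 5x − 50 = 0
x = 5 or x = −10, giving (5, −3) and (−10, −18).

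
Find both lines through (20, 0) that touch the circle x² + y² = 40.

x + 3y = 20 and x − 3y = 20

A line y − (0) = m(x − (20)) is tangent when its distance from (0, 0) is 2√10:
[m·(−20) − (0)]² = 40(m² + 1)
9m² − 1 = 0, so m = −1/3 or m = 1/3.
Through (20, 0) these give x + 3y = 20 and x − 3y = 20.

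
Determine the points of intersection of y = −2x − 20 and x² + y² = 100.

Express y = −2x − 20 and substitute into the circle:
5x² + 80x + 300 = 0  ⟹  x² + 16x + 60 = 0
x = −6 or x = −10, giving (−6, −8) and (−10, 0).

(−10, 0) and (−6, −8)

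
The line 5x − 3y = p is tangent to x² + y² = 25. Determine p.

p = ±5√34

The line touches the circle iff its distance from (0, 0) is 5:
|5·0 − 3·0 − p| / √34 = 5
|p| = 5√34.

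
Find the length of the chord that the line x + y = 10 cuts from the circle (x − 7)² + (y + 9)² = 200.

16√2

Substitute y = −x + 10:
2x² − 52x + 210 = 0  ⟹  x² − 26x + 105 = 0
x = 21 or x = 5, giving (21, −11) and (5, 5).
|(21, −11) − (5, 5)| = √((16)² + (−16)²) = 16√2.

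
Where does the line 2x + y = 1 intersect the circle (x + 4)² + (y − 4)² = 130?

From the line, y = −2x + 1. Substituting:
5x² + 20x − 105 = 0  ⟹  x² + 4x − 21 = 0
x = 3 or x = −7, giving (3, −5) and (−7, 15).

(−7, 15) and (3, −5)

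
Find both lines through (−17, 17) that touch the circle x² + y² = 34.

Let a tangent through (−17, 17) have slope m. Its distance from (0, 0) must equal √34:
[m·(17) − (−17)]² = 34(m² + 1)
15m² + 34m + 15 = 0, so m = −3/5 or m = −5/3.
Through (−17, 17) these give 3x + 5y = 34 and 5x + 3y = −34.

3x + 5y = 34 and 5x + 3y = −34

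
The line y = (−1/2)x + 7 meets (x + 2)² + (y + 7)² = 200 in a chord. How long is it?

4√5

Centre (−2, −7), r² = 200. Perpendicular distance d from centre to line = |−30| / √5 = 30/√5.
Half the chord is √(r² − d²) = √(20), so the full chord is 4√5.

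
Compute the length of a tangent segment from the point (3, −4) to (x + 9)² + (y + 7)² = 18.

The centre is (−9, −7) and r = 3√2. The square of the distance from P to the centre is 144 + 9 = 153.
By the tangent–radius right angle, tangent length = √(|PO|² − r²) = √135 = 3√15.

3√15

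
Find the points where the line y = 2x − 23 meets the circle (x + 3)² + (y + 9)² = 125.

From the line, y = 2x − 23. Substituting:
5x² − 50x + 80 = 0  ⟹  x² − 10x + 16 = 0
x = 8 or x = 2, giving (8, −7) and (2, −19).

(2, −19) and (8, −7)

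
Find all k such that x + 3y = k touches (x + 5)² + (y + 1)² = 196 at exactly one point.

k = −8 ± 14√10

For a tangent, require d(centre, line) = r = 14.
|1·(−5) + 3·(−1) − k| / √10 = 14
|k − (−8)| = 14√10.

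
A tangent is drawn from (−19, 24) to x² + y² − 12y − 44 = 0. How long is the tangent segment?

Centre (0, 6), r² = 80. |PO|² = (−19)² + (18)² = 685.
Power of the point: PT² = |PO|² − r² = 605, so PT = 11√5.

11√5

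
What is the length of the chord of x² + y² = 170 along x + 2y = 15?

10√5

Express y = (15 − x)/2 and substitute into the circle:
5x² − 30x − 455 = 0  ⟹  x² − 6x − 91 = 0
x = 13 or x = −7, giving (13, 1) and (−7, 11).
Chord length = distance between (13, 1) and (−7, 11) = √500 = 10√5.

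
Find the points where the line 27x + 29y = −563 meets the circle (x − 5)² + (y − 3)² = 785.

(−23, 2) and (6, −25)

Express y = (−563 − 27x)/29 and substitute into the circle:
1570x² + 26690x − 216660 = 0  ⟹  x² + 17x − 138 = 0
x = 6 or x = −23, giving (6, −25) and (−23, 2).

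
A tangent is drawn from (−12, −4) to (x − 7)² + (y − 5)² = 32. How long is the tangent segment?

√410

Centre (7, 5), r² = 32. |PO|² = (−19)² + (−9)² = 442.
Power of the point: PT² = |PO|² − r² = 410, so PT = √410.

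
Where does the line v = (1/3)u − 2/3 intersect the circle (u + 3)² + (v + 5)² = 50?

From the line, v = (−2 + u)/3. Substituting:
10u² + 80u − 200 = 0  ⟹  u² + 8u − 20 = 0
u = 2 or u = −10, giving (2, 0) and (−10, −4).

(−10, −4) and (2, 0)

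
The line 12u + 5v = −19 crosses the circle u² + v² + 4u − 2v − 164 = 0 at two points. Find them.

Express v = (−19 − 12u)/5 and substitute into the circle:
169u² + 676u − 3549 = 0  ⟹  u² + 4u − 21 = 0
u = 3 or u = −7, giving (3, −11) and (−7, 13).

(−7, 13) and (3, −11)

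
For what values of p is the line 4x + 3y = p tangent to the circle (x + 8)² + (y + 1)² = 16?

p = −55 or p = −15

The line touches the circle iff its distance from (−8, −1) is 4:
|4·(−8) + 3·(−1) − p| / √25 = 4
|p − (−35)| = 4·5, so p = −15 or p = −55.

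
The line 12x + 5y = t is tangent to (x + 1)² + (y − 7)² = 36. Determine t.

t = −55 or t = 101

For a tangent, require d(centre, line) = r = 6.
|12·(−1) + 5·7 − t| / √169 = 6
|t − (23)| = 6·13, so t = 101 or t = −55.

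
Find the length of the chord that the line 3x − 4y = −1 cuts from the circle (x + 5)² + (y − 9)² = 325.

30

Substitute y = (1 + 3x)/4:
25x² − 50x − 3575 = 0  ⟹  x² − 2x − 143 = 0
x = 13 or x = −11, giving (13, 10) and (−11, −8).
Chord length = distance between (13, 10) and (−11, −8) = √900 = 30.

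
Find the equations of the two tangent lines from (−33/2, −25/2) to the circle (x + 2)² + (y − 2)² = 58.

3x − 7y = 38 and 7x − 3y = −78

Write the tangent as mx − y + (−25/2 − m·(−33/2)) = 0 and set its distance from the centre to √58:
(29/2m − (29/2))² = 58(m² + 1)
21m² − 58m + 21 = 0, so m = 3/7 or m = 7/3.
With m = 3/7: 3x − 7y = 38. With m = 7/3: 7x − 3y = −78.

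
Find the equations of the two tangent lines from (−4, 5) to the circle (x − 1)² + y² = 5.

A line y − (5) = m(x − (−4)) is tangent when its distance from (1, 0) is √5:
(5m − (−5))² = 5(m² + 1)
2m² + 5m + 2 = 0, so m = −2 or m = −1/2.
Through (−4, 5) these give 2x + y = −3 and x + 2y = 6.

2x + y = −3 and x + 2y = 6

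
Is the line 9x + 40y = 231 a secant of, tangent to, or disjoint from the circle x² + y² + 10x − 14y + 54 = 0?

d² = (9·(−5) + 40·7 − (231))²/1681 = 16/1681; r² = 20.
Since d² < r², the line cuts the circle twice.

secant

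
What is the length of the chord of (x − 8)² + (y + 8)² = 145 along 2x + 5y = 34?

Centre (8, −8), r² = 145. Perpendicular distance d from centre to line = |−58| / √29 = 58/√29.
Half the chord is √(r² − d²) = √(29), so the full chord is 2√29.

2√29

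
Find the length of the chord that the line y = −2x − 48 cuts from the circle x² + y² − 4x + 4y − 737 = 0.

14√5

The distance from (2, −2) to the line is 50/√5, and r² = 745.
Half the chord is √(r² − d²) = √(245), so the full chord is 14√5.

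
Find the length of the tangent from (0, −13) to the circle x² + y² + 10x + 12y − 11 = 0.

√2

With centre O = (−5, −6), |OP|² = 74 and r² = 72.
By the tangent–radius right angle, tangent length = √(|PO|² − r²) = √2.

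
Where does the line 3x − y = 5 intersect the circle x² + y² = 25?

(0, −5) and (3, 4)

Substitute y = 3x − 5:
10x² − 30x = 0  ⟹  x² − 3x = 0
x = 3 or x = 0, giving (3, 4) and (0, −5).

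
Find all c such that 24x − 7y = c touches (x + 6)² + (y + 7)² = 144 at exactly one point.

Tangency holds when the distance from the centre (−6, −7) to the line equals the radius 12:
|24·(−6) − 7·(−7) − c| / √625 = 12
|c − (−95)| = 12·25, so c = 205 or c = −395.

c = −395 or c = 205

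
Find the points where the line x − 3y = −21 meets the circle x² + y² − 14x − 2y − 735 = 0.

From the line, y = (21 + x)/3. Substituting:
10x² − 90x − 6300 = 0  ⟹  x² − 9x − 630 = 0
x = 30 or x = −21, giving (30, 17) and (−21, 0).

(−21, 0) and (30, 17)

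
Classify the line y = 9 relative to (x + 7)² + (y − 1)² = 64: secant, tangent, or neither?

Substituting the line into the circle gives x² + 14x + 49 = 0.
Discriminant = (14)² − 4·1·(49) = 0.
A repeated root: the line is tangent.

tangent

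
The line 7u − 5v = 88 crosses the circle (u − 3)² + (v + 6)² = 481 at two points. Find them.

(−6, −26) and (19, 9)

From the line, v = (−88 + 7u)/5. Substituting:
74u² − 962u − 8436 = 0  ⟹  u² − 13u − 114 = 0
u = 19 or u = −6, giving (19, 9) and (−6, −26).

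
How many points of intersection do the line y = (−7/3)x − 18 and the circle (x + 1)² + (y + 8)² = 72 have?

d² = (7·(−1) + 3·(−8) − (−54))²/58 = 529/58; r² = 72.
Since d² < r², the line cuts the circle twice.

2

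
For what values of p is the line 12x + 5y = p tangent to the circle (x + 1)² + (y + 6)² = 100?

p = −172 or p = 88

For a tangent, require d(centre, line) = r = 10.
|12·(−1) + 5·(−6) − p| / √169 = 10
|p − (−42)| = 10·13, so p = 88 or p = −172.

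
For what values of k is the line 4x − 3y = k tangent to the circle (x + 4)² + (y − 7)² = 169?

For a tangent, require d(centre, line) = r = 13.
|4·(−4) − 3·7 − k| / √25 = 13
|k − (−37)| = 13·5, so k = 28 or k = −102.

k = −102 or k = 28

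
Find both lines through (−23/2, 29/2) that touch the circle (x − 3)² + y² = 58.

Write the tangent as mx − y + (29/2 − m·(−23/2)) = 0 and set its distance from the centre to √58:
[m·(29/2) − (−29/2)]² = 58(m² + 1)
21m² + 58m + 21 = 0, so m = −3/7 or m = −7/3.
Through (−23/2, 29/2) these give 3x + 7y = 67 and 7x + 3y = −37.

3x + 7y = 67 and 7x + 3y = −37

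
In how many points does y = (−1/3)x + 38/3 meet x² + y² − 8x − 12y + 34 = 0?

Substituting the line into the circle gives 10x² − 112x + 382 = 0.
Δ = 12544 − 15280 = −2736.
No real roots: the line does not meet the circle.

0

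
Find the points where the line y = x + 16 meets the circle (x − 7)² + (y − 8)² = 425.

(−13, 3) and (12, 28)

From the line, y = x + 16. Substituting:
2x² + 2x − 312 = 0  ⟹  x² + x − 156 = 0
x = 12 or x = −13, giving (12, 28) and (−13, 3).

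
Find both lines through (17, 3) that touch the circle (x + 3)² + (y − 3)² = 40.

Let a tangent through (17, 3) have slope m. Its distance from (−3, 3) must equal 2√10:
[m·(−20) − (0)]² = 40(m² + 1)
9m² − 1 = 0, so m = 1/3 or m = −1/3.
Through (17, 3) these give x − 3y = 8 and x + 3y = 26.

x − 3y = 8 and x + 3y = 26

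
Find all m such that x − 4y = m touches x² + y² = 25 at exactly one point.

m = ±5√17

For a tangent, require d(centre, line) = r = 5.
|1·0 − 4·0 − m| / √17 = 5
|m| = 5√17.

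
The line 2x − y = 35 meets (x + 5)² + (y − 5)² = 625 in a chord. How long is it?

From the line, y = 2x − 35. Substituting:
5x² − 150x + 1000 = 0  ⟹  x² − 30x + 200 = 0
x = 20 or x = 10, giving (20, 5) and (10, −15).
Chord length = distance between (20, 5) and (10, −15) = √500 = 10√5.

10√5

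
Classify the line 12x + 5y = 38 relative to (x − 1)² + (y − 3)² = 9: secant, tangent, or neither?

secant

Centre (1, 3), r² = 9. Distance² from centre to line = (−11)²/169 = 121/169.
Since d² < r², the line cuts the circle twice.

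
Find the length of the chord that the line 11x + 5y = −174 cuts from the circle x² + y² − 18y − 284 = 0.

√146

Centre (0, 9), r² = 365. Perpendicular distance d from centre to line = |219| / √146 = 219/√146.
Half the chord is √(r² − d²) = √(73/2), so the full chord is √146.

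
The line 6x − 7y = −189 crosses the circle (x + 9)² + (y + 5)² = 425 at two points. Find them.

Express y = (189 + 6x)/7 and substitute into the circle:
85x² + 3570x + 33320 = 0  ⟹  x² + 42x + 392 = 0
x = −14 or x = −28, giving (−14, 15) and (−28, 3).

(−28, 3) and (−14, 15)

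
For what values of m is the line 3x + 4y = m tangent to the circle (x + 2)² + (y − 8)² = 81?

For a tangent, require d(centre, line) = r = 9.
|3·(−2) + 4·8 − m| / √25 = 9
|m − (26)| = 9·5, so m = 71 or m = −19.

m = −19 or m = 71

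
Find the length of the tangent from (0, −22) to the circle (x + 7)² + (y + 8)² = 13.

2√58

With centre O = (−7, −8), |OP|² = 245 and r² = 13.
By the tangent–radius right angle, tangent length = √(|PO|² − r²) = √232 = 2√58.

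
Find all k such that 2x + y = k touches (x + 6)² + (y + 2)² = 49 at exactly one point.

k = −14 ± 7√5

For a tangent, require d(centre, line) = r = 7.
|2·(−6) + 1·(−2) − k| / √5 = 7
|k − (−14)| = 7√5.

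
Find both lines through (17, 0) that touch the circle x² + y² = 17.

x − 4y = 17 and x + 4y = 17

A line y − (0) = m(x − (17)) is tangent when its distance from (0, 0) is √17:
(−17m − (0))² = 17(m² + 1)
16m² − 1 = 0, so m = 1/4 or m = −1/4.
Through (17, 0) these give x − 4y = 17 and x + 4y = 17.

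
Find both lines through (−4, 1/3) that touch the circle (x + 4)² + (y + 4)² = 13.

Write the tangent as mx − y + (1/3 − m·(−4)) = 0 and set its distance from the centre to √13:
(0m − (−13/3))² = 13(m² + 1)
9m² − 4 = 0, so m = 2/3 or m = −2/3.
With m = 2/3: 2x − 3y = −9. With m = −2/3: 2x + 3y = −7.

2x − 3y = −9 and 2x + 3y = −7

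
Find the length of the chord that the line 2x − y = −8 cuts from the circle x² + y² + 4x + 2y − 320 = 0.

Centre (−2, −1), r² = 325. Perpendicular distance d from centre to line = |5| / √5 = 5/√5.
Half the chord is √(r² − d²) = √(320), so the full chord is 16√5.

16√5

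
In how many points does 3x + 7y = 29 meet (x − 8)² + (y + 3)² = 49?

d² = (3·8 + 7·(−3) − (29))²/58 = 338/29; r² = 49.
Since d² < r², the line cuts the circle twice.

2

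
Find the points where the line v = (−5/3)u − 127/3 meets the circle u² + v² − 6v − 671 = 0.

(−26, 1) and (−14, −19)

From the line, v = (−127 − 5u)/3. Substituting:
34u² + 1360u + 12376 = 0  ⟹  u² + 40u + 364 = 0
u = −14 or u = −26, giving (−14, −19) and (−26, 1).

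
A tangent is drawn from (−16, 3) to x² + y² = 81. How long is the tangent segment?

The centre is (0, 0) and r = 9. The square of the distance from P to the centre is 256 + 9 = 265.
The tangent meets the radius at right angles, so tangent² = |PO|² − r² = 265 − 81 = 184.

2√46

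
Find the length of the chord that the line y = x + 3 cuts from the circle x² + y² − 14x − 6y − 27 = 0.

11√2

From the line, y = x + 3. Substituting:
2x² − 14x − 36 = 0  ⟹  x² − 7x − 18 = 0
x = 9 or x = −2, giving (9, 12) and (−2, 1).
|(9, 12) − (−2, 1)| = √((11)² + (11)²) = 11√2.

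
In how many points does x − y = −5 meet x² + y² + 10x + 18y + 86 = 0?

Substituting the line into the circle gives 2x² + 38x + 201 = 0.
Δ = 1444 − 1608 = −164.
No real roots: the line does not meet the circle.

0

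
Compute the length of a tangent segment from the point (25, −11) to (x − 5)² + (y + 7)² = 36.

The centre is (5, −7) and r = 6. The square of the distance from P to the centre is 400 + 16 = 416.
Power of the point: PT² = |PO|² − r² = 380, so PT = 2√95.

2√95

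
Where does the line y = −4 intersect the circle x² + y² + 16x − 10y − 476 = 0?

(−30, −4) and (14, −4)

Express y = −4 and substitute into the circle:
x² + 16x − 420 = 0
x = 14 or x = −30, giving (14, −4) and (−30, −4).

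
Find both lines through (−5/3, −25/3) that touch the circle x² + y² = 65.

Let a tangent through (−5/3, −25/3) have slope m. Its distance from (0, 0) must equal √65:
[m·(5/3) − (25/3)]² = 65(m² + 1)
56m² + 25m − 4 = 0, so m = −4/7 or m = 1/8.
Through (−5/3, −25/3) these give 4x + 7y = −65 and x − 8y = 65.

4x + 7y = −65 and x − 8y = 65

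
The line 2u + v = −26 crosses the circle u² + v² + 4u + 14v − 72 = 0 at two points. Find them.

(−12, −2) and (−4, −18)

From the line, v = −2u − 26. Substituting:
5u² + 80u + 240 = 0  ⟹  u² + 16u + 48 = 0
u = −4 or u = −12, giving (−4, −18) and (−12, −2).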